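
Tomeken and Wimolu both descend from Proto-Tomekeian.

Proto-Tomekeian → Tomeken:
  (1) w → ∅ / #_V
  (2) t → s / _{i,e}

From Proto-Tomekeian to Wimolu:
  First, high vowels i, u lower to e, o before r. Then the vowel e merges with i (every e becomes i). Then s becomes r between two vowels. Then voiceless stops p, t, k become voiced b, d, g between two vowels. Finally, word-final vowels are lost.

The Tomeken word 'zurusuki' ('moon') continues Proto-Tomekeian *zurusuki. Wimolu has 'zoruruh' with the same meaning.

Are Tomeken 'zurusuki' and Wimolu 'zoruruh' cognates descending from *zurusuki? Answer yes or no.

no

Derive the expected Wimolu reflex of *zurusuki:
Wimolu: *zurusuki > zorusuki > zoruruki > zorurugi > zorurug  (by pre-rhotic lowering, rhotacism, intervocalic voicing, apocope)
The regular Wimolu reflex would be 'zorurug', but the attested form is 'zoruruh'. The correspondence is irregular, so they are not cognates (the Wimolu form has a different source).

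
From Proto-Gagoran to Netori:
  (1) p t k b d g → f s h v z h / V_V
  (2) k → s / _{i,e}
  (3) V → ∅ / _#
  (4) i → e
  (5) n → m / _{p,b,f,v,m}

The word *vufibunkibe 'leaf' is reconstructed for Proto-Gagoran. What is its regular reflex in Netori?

vufevunsev

Netori: *vufibunkibe > vufivunkive > vufivunsive > vufivunsiv > vufevunsev  (by intervocalic lenition, palatalisation, apocope, vowel merger)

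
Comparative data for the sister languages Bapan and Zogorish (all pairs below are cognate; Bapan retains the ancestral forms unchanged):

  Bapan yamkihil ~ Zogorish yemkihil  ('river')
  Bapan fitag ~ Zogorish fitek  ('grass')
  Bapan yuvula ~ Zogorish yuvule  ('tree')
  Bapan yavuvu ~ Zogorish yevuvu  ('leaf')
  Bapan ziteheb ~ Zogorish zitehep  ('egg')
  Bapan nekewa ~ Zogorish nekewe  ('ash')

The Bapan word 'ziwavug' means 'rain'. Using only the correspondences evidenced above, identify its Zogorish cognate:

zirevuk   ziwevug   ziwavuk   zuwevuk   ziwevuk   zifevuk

ziwevuk

yavuvu ~ yevuvu — Bapan a corresponds to Zogorish e after a consonant, before a labial obstruent.
fitag ~ fitek — Bapan g corresponds to Zogorish k word-finally.
Applying these to Bapan 'ziwavug':
  ziwavug → ziwevug   (a→e after a consonant, before a labial obstruent)
  ziwevug → ziwevuk   (g→k word-finally)
So the Zogorish cognate is 'ziwevuk'.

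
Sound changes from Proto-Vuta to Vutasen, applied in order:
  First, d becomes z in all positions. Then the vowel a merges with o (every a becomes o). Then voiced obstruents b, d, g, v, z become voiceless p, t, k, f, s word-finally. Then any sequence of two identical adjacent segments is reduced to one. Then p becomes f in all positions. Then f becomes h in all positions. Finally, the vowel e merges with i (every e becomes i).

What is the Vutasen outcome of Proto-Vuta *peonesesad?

hionisisos

Vutasen: start from *peonesesad.
  rule 1 (unconditioned shift): peonesesad → peonesesaz
  rule 2 (vowel merger): peonesesaz → peonesesoz
  rule 3 (final devoicing): peonesesoz → peonesesos
  rule 4: no change — peonesesos
  rule 5 (unconditioned shift): peonesesos → feonesesos
  rule 6 (unconditioned shift): feonesesos → heonesesos
  rule 7 (vowel merger): heonesesos → hionisisos
  ⇒ Vutasen hionisisos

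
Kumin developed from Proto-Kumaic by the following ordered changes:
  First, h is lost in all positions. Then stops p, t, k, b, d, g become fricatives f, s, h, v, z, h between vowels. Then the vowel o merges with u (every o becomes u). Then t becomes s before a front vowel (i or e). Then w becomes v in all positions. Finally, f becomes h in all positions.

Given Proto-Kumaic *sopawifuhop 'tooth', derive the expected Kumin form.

suhavihuup

Kumin: start from *sopawifuhop.
  rule 1 (h-loss): sopawifuhop → sopawifuop
  rule 2 (intervocalic lenition): sopawifuop → sofawifuop
  rule 3 (vowel merger): sofawifuop → sufawifuup
  rule 4: no change — sufawifuup
  rule 5 (unconditioned shift): sufawifuup → sufavifuup
  rule 6 (unconditioned shift): sufavifuup → suhavihuup
  ⇒ Kumin suhavihuup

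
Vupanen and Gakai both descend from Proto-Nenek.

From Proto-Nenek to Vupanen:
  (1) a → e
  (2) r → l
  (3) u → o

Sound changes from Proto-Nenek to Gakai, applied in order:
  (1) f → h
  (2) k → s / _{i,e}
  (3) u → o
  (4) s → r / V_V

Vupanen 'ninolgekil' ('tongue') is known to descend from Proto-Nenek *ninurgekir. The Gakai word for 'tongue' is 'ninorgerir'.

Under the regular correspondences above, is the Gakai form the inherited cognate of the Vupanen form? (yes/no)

Derive the expected Gakai reflex of *ninurgekir:
Gakai: start from *ninurgekir.
  rule 1: no change — ninurgekir
  rule 2 (palatalisation): ninurgekir → ninurgesir
  rule 3 (vowel merger): ninurgesir → ninorgesir
  rule 4 (rhotacism): ninorgesir → ninorgerir
  ⇒ Gakai ninorgerir
Gakai 'ninorgerir' matches the regular reflex exactly, so the pair is cognate.

yes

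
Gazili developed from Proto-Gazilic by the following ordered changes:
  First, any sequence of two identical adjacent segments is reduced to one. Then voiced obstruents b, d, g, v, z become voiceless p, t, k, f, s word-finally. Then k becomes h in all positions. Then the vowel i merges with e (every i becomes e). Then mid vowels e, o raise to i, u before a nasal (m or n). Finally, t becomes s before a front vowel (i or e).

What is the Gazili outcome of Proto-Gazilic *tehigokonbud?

sehegohunbut

Gazili: *tehigokonbud
  tehigokonbud (rule 1 does not apply)
  tehigokonbud → tehigokonbut   [final devoicing]
  tehigokonbut → tehigohonbut   [unconditioned shift]
  tehigohonbut → tehegohonbut   [vowel merger]
  tehegohonbut → tehegohunbut   [pre-nasal raising]
  tehegohunbut → sehegohunbut   [palatalisation]
  giving Gazili sehegohunbut.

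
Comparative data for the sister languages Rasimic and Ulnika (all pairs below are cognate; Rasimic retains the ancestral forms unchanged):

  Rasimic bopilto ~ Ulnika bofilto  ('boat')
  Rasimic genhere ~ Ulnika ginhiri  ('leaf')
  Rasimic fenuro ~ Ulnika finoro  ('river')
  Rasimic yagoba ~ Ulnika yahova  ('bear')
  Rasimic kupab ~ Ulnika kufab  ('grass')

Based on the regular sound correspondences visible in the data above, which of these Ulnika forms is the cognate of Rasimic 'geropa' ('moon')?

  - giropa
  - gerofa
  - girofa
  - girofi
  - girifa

girofa

genhere ~ ginhiri — Rasimic e corresponds to Ulnika i after a consonant, before r.
kupab ~ kufab — Rasimic p corresponds to Ulnika f between vowels (before a back vowel).
Applying these to Rasimic 'geropa':
  geropa → giropa   (e→i after a consonant, before r)
  giropa → girofa   (p→f between vowels (before a back vowel))
So the Ulnika cognate is 'girofa'.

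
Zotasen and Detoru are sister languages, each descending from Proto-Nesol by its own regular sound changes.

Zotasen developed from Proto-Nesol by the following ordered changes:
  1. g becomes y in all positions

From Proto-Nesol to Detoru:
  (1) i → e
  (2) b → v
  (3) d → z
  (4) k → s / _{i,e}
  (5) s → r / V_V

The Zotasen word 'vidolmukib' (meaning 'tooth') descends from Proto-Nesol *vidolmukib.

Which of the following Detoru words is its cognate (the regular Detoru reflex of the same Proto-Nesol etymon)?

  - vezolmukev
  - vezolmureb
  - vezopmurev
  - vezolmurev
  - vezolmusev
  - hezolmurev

vezolmurev

Detoru: *vidolmukib
  vidolmukib → vedolmukeb   [vowel merger]
  vedolmukeb → vedolmukev   [unconditioned shift]
  vedolmukev → vezolmukev   [unconditioned shift]
  vezolmukev → vezolmusev   [palatalisation]
  vezolmusev → vezolmurev   [rhotacism]
  giving Detoru vezolmurev.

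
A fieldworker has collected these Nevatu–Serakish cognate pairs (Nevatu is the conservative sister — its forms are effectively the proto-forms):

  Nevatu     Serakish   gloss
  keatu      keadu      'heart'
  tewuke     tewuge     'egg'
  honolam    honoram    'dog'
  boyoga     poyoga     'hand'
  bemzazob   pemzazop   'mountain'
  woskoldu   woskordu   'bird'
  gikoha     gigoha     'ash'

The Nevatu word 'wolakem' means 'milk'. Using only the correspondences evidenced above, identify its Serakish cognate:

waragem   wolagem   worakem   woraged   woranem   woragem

woragem

honolam ~ honoram — Nevatu l corresponds to Serakish r between vowels (before a back vowel).
tewuke ~ tewuge — Nevatu k corresponds to Serakish g between vowels (before a front vowel).
Applying these to Nevatu 'wolakem':
  wolakem → worakem   (l→r between vowels (before a back vowel))
  worakem → woragem   (k→g between vowels (before a front vowel))
So the Serakish cognate is 'woragem'.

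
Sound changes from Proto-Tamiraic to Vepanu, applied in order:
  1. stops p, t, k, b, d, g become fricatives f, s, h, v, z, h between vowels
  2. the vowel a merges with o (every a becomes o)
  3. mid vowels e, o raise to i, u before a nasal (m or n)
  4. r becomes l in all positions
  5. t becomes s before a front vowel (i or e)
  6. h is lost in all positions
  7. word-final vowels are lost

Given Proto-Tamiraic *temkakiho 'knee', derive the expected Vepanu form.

Vepanu: *temkakiho
  temkakiho → temkahiho   [intervocalic lenition]
  temkahiho → temkohiho   [vowel merger]
  temkohiho → timkohiho   [pre-nasal raising]
  timkohiho (rule 4 does not apply)
  timkohiho → simkohiho   [palatalisation]
  simkohiho → simkoio   [h-loss]
  simkoio → simkoi   [apocope]
  giving Vepanu simkoi.

simkoi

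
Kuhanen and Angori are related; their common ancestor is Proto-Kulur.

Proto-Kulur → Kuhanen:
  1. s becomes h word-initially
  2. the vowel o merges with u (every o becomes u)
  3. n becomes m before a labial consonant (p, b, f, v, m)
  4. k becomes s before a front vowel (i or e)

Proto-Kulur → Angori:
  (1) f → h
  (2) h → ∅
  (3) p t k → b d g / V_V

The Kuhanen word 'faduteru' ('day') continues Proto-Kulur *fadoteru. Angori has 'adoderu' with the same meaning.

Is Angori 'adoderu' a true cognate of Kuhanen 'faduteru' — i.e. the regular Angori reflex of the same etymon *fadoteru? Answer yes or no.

Derive the expected Angori reflex of *fadoteru:
Angori: *fadoteru > hadoteru > adoteru > adoderu  (by unconditioned shift, h-loss, intervocalic voicing)
Angori 'adoderu' matches the regular reflex exactly, so the pair is cognate.

yes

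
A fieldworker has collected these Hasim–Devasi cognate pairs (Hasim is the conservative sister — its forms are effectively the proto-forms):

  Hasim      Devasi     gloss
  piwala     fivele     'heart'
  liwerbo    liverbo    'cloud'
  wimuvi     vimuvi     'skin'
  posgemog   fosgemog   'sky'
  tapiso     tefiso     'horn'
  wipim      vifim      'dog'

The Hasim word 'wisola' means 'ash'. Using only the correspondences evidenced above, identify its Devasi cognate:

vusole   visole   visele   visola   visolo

visole

wimuvi ~ vimuvi, wipim ~ vifim — Hasim w corresponds to Devasi v word-initially before a front vowel.
piwala ~ fivele — Hasim a corresponds to Devasi e word-finally.
Applying these to Hasim 'wisola':
  wisola → visola   (w→v word-initially before a front vowel)
  visola → visole   (a→e word-finally)
So the Devasi cognate is 'visole'.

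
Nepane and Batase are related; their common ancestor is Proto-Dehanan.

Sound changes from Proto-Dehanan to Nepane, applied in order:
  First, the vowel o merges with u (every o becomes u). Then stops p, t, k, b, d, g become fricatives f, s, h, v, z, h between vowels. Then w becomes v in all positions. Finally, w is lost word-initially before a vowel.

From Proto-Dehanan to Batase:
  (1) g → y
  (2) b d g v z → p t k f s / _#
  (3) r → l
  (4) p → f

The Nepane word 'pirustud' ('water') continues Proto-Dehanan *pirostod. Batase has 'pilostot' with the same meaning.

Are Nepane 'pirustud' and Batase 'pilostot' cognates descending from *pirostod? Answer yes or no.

Derive the expected Batase reflex of *pirostod:
Batase: start from *pirostod.
  rule 1: no change — pirostod
  rule 2 (final devoicing): pirostod → pirostot
  rule 3 (unconditioned shift): pirostot → pilostot
  rule 4 (unconditioned shift): pilostot → filostot
  ⇒ Batase filostot
The regular Batase reflex would be 'filostot', but the attested form is 'pilostot'. The correspondence is irregular, so they are not cognates (the Batase form has a different source).

no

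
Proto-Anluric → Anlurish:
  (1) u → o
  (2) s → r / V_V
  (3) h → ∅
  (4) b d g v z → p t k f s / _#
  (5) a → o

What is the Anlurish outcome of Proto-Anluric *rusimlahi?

Anlurish: *rusimlahi > rosimlahi > rorimlahi > rorimlai > rorimloi  (by vowel merger, rhotacism, h-loss, vowel merger)

rorimloi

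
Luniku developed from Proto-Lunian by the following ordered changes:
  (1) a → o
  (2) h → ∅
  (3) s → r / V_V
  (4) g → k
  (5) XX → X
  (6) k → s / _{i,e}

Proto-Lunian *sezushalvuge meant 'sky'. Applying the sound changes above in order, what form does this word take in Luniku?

sezurolvuse

Luniku: start from *sezushalvuge.
  rule 1 (vowel merger): sezushalvuge → sezusholvuge
  rule 2 (h-loss): sezusholvuge → sezusolvuge
  rule 3 (rhotacism): sezusolvuge → sezurolvuge
  rule 4 (unconditioned shift): sezurolvuge → sezurolvuke
  rule 5: no change — sezurolvuke
  rule 6 (palatalisation): sezurolvuke → sezurolvuse
  ⇒ Luniku sezurolvuse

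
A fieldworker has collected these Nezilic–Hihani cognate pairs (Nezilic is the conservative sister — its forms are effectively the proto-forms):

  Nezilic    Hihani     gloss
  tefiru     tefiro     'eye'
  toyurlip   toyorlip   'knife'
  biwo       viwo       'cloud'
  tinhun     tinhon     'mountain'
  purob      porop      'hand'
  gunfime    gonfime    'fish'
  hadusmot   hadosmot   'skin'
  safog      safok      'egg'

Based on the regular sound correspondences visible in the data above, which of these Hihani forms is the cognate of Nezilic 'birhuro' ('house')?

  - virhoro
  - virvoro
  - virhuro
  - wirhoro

virhoro

biwo ~ viwo — Nezilic b corresponds to Hihani v word-initially before a front vowel.
toyurlip ~ toyorlip, purob ~ porop — Nezilic u corresponds to Hihani o after a consonant, before r.
Applying these to Nezilic 'birhuro':
  birhuro → virhuro   (b→v word-initially before a front vowel)
  virhuro → virhoro   (u→o after a consonant, before r)
So the Hihani cognate is 'virhoro'.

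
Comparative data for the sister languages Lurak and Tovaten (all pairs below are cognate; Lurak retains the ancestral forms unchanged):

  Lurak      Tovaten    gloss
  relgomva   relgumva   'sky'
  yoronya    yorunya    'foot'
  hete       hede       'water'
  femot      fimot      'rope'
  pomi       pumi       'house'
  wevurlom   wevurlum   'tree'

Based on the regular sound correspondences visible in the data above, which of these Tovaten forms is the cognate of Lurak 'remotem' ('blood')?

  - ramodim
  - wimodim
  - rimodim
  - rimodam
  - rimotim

rimodim

femot ~ fimot — Lurak e corresponds to Tovaten i after a consonant, before a nasal.
hete ~ hede — Lurak t corresponds to Tovaten d between vowels (before a front vowel).
Applying these to Lurak 'remotem':
  remotem → rimotem   (e→i after a consonant, before a nasal)
  rimotem → rimodem   (t→d between vowels (before a front vowel))
  rimodem → rimodim   (e→i after a consonant, before a nasal)
So the Tovaten cognate is 'rimodim'.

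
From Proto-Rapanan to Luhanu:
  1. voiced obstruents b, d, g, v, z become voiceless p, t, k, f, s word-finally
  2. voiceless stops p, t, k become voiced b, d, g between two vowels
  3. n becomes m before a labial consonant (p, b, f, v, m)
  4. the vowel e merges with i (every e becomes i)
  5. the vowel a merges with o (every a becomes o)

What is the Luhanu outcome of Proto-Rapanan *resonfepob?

risomfibop

Luhanu: start from *resonfepob.
  rule 1 (final devoicing): resonfepob → resonfepop
  rule 2 (intervocalic voicing): resonfepop → resonfebop
  rule 3 (nasal place assimilation): resonfebop → resomfebop
  rule 4 (vowel merger): resomfebop → risomfibop
  rule 5: no change — risomfibop
  ⇒ Luhanu risomfibop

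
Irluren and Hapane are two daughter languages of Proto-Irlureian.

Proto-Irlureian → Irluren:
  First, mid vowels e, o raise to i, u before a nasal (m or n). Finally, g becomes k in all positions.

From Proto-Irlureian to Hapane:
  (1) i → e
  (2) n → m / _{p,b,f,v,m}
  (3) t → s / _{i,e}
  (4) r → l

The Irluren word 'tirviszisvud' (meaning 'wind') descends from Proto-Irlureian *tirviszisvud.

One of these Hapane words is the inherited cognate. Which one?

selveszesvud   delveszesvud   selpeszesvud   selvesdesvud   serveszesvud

selveszesvud

Hapane: *tirviszisvud
  tirviszisvud → terveszesvud   [vowel merger]
  terveszesvud (rule 2 does not apply)
  terveszesvud → serveszesvud   [palatalisation]
  serveszesvud → selveszesvud   [unconditioned shift]
  giving Hapane selveszesvud.
Only 'selveszesvud' matches the regular Hapane development of *tirviszisvud.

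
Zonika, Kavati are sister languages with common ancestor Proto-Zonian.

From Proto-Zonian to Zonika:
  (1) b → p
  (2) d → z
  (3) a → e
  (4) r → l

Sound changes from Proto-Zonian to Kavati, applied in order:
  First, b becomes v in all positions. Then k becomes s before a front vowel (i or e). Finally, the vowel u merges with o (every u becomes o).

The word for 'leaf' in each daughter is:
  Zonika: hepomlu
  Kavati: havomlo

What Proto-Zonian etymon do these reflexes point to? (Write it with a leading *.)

*habomlu

Position 7: Zonika has u, Kavati has o. Zonika preserves u here (none of its changes turn any other segment into u), so the proto-segment is *u.
Position 3: Zonika has p, Kavati has v. Taking the neighbouring segments as reconstructed: Zonika p could go back to *p or *b; Kavati v could go back to *b or *v — the one source consistent with every daughter is *b.
This points to *habomlu. Verify forward in each daughter:
Zonika: *habomlu
  habomlu → hapomlu   [unconditioned shift]
  hapomlu (rule 2 does not apply)
  hapomlu → hepomlu   [vowel merger]
  hepomlu (rule 4 does not apply)
  giving Zonika hepomlu.
Kavati: *habomlu > havomlu > havomlo  (by unconditioned shift, vowel merger)
No other proto-form is consistent with every reflex, so the reconstruction is *habomlu.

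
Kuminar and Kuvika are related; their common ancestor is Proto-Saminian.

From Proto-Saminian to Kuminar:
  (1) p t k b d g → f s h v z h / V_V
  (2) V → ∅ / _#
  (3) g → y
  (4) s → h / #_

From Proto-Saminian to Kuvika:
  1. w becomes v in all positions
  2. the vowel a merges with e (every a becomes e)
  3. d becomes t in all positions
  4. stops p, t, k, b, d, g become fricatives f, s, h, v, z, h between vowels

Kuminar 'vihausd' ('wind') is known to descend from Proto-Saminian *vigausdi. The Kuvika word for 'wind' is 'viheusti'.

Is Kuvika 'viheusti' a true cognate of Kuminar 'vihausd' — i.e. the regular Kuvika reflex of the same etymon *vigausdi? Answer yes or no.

Derive the expected Kuvika reflex of *vigausdi:
Kuvika: *vigausdi
  vigausdi (rule 1 does not apply)
  vigausdi → vigeusdi   [vowel merger]
  vigeusdi → vigeusti   [unconditioned shift]
  vigeusti → viheusti   [intervocalic lenition]
  giving Kuvika viheusti.
Kuvika 'viheusti' matches the regular reflex exactly, so the pair is cognate.

yes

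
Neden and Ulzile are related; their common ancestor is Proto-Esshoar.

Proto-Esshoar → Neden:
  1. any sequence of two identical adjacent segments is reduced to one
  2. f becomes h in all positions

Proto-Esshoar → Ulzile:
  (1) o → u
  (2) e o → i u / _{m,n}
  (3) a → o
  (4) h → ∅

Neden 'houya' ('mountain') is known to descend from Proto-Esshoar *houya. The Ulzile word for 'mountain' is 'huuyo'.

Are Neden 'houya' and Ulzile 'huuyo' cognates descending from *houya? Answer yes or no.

no

Derive the expected Ulzile reflex of *houya:
Ulzile: start from *houya.
  rule 1 (vowel merger): houya → huuya
  rule 2: no change — huuya
  rule 3 (vowel merger): huuya → huuyo
  rule 4 (h-loss): huuyo → uuyo
  ⇒ Ulzile uuyo
The regular Ulzile reflex would be 'uuyo', but the attested form is 'huuyo'. The correspondence is irregular, so they are not cognates (the Ulzile form has a different source).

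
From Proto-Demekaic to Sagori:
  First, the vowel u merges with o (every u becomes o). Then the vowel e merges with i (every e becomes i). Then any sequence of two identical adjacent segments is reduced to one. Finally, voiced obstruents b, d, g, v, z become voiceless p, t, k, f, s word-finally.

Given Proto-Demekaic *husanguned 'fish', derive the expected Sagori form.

Sagori: *husanguned
  husanguned → hosangoned   [vowel merger]
  hosangoned → hosangonid   [vowel merger]
  hosangonid (rule 3 does not apply)
  hosangonid → hosangonit   [final devoicing]
  giving Sagori hosangonit.

hosangonit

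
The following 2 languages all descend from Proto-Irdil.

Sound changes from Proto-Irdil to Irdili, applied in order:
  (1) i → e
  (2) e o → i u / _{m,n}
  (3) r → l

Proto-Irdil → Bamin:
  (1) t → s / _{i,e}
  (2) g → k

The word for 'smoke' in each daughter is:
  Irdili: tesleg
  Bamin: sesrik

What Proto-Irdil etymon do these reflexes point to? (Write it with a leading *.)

Position 1: Irdili has t, Bamin has s. Irdili preserves t here (none of its changes turn any other segment into t), so the proto-segment is *t.
Position 4: Irdili has l, Bamin has r. Bamin preserves r here (none of its changes turn any other segment into r), so the proto-segment is *r.
Position 6: Irdili has g, Bamin has k. Irdili preserves g here (none of its changes turn any other segment into g), so the proto-segment is *g.
Continuing position by position gives *tesrig; check it forward:
Irdili: start from *tesrig.
  rule 1 (vowel merger): tesrig → tesreg
  rule 2: no change — tesreg
  rule 3 (unconditioned shift): tesreg → tesleg
  ⇒ Irdili tesleg
Bamin: start from *tesrig.
  rule 1 (palatalisation): tesrig → sesrig
  rule 2 (unconditioned shift): sesrig → sesrik
  ⇒ Bamin sesrik
No other proto-form is consistent with every reflex, so the reconstruction is *tesrig.

*tesrig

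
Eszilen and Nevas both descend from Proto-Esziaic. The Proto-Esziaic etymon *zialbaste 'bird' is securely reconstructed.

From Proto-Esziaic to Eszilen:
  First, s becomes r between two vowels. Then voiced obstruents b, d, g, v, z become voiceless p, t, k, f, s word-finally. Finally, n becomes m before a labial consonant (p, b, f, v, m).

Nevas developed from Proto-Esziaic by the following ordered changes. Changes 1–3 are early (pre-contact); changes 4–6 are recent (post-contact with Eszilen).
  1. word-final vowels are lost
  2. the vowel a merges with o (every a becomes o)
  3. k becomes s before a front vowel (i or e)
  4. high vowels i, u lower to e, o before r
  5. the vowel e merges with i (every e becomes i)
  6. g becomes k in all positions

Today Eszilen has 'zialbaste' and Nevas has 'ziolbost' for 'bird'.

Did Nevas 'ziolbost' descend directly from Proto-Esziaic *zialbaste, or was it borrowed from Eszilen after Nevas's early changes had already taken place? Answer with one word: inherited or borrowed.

inherited

If inherited, *zialbaste would pass through all of Nevas's changes:
Nevas: *zialbaste
  zialbaste → zialbast   [apocope]
  zialbast → ziolbost   [vowel merger]
  ziolbost (rule 3 does not apply)
  ziolbost (rule 4 does not apply)
  ziolbost (rule 5 does not apply)
  ziolbost (rule 6 does not apply)
  giving Nevas ziolbost.
If borrowed from Eszilen 'zialbaste' after the early changes, it would undergo only the recent ones:
  rule 4 (pre-rhotic lowering): no change (zialbaste)
  rule 5 (vowel merger): zialbaste → zialbasti
  rule 6 (unconditioned shift): no change (zialbasti)
  ⇒ as a loan: zialbasti
Nevas 'ziolbost' matches the inherited outcome exactly, so it is an inherited cognate, not a loan.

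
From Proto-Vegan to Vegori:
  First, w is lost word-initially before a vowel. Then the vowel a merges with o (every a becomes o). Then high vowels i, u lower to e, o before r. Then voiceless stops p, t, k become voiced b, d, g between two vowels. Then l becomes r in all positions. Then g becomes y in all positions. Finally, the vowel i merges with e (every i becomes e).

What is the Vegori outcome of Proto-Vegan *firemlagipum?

Vegori: start from *firemlagipum.
  rule 1: no change — firemlagipum
  rule 2 (vowel merger): firemlagipum → firemlogipum
  rule 3 (pre-rhotic lowering): firemlogipum → feremlogipum
  rule 4 (intervocalic voicing): feremlogipum → feremlogibum
  rule 5 (unconditioned shift): feremlogibum → feremrogibum
  rule 6 (unconditioned shift): feremrogibum → feremroyibum
  rule 7 (vowel merger): feremroyibum → feremroyebum
  ⇒ Vegori feremroyebum

feremroyebum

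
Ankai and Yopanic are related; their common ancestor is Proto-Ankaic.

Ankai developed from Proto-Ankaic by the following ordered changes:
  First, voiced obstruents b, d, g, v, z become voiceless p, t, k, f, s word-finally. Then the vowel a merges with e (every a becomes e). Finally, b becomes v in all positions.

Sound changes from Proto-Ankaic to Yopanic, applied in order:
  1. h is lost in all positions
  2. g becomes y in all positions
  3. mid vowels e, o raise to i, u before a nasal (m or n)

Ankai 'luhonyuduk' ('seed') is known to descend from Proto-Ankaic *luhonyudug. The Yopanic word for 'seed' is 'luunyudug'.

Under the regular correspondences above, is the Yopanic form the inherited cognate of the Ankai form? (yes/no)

no

Derive the expected Yopanic reflex of *luhonyudug:
Yopanic: *luhonyudug > luonyudug > luonyuduy > luunyuduy  (by h-loss, unconditioned shift, pre-nasal raising)
The regular Yopanic reflex would be 'luunyuduy', but the attested form is 'luunyudug'. The correspondence is irregular, so they are not cognates (the Yopanic form has a different source).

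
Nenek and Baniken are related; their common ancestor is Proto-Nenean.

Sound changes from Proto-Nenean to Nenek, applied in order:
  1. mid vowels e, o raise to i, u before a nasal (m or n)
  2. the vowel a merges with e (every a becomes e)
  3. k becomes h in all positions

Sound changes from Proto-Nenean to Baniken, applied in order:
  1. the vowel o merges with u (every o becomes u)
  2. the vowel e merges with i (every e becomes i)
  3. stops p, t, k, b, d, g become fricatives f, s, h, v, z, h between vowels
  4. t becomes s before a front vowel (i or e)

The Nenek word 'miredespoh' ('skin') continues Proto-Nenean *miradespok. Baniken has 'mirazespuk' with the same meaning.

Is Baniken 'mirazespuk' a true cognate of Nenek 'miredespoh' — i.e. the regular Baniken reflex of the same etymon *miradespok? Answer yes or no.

no

Derive the expected Baniken reflex of *miradespok:
Baniken: start from *miradespok.
  rule 1 (vowel merger): miradespok → miradespuk
  rule 2 (vowel merger): miradespuk → miradispuk
  rule 3 (intervocalic lenition): miradispuk → mirazispuk
  rule 4: no change — mirazispuk
  ⇒ Baniken mirazispuk
The regular Baniken reflex would be 'mirazispuk', but the attested form is 'mirazespuk'. The correspondence is irregular, so they are not cognates (the Baniken form has a different source).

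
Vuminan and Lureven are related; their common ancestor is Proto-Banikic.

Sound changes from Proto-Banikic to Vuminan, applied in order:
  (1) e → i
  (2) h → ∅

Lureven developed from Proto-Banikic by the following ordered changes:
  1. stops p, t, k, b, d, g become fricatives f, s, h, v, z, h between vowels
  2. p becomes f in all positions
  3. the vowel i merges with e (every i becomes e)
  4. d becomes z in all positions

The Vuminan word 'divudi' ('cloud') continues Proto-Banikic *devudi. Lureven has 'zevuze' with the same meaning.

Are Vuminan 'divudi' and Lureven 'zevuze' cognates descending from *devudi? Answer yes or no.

Derive the expected Lureven reflex of *devudi:
Lureven: start from *devudi.
  rule 1 (intervocalic lenition): devudi → devuzi
  rule 2: no change — devuzi
  rule 3 (vowel merger): devuzi → devuze
  rule 4 (unconditioned shift): devuze → zevuze
  ⇒ Lureven zevuze
Lureven 'zevuze' matches the regular reflex exactly, so the pair is cognate.

yes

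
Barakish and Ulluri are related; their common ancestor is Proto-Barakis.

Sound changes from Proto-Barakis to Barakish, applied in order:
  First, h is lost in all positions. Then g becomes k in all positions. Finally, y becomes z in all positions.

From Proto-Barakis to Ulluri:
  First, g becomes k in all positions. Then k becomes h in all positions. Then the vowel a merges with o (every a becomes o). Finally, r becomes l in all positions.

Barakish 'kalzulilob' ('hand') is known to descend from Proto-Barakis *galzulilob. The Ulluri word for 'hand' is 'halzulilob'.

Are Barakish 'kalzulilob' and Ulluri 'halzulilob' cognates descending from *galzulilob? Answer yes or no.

Derive the expected Ulluri reflex of *galzulilob:
Ulluri: start from *galzulilob.
  rule 1 (unconditioned shift): galzulilob → kalzulilob
  rule 2 (unconditioned shift): kalzulilob → halzulilob
  rule 3 (vowel merger): halzulilob → holzulilob
  rule 4: no change — holzulilob
  ⇒ Ulluri holzulilob
The regular Ulluri reflex would be 'holzulilob', but the attested form is 'halzulilob'. The correspondence is irregular, so they are not cognates (the Ulluri form has a different source).

no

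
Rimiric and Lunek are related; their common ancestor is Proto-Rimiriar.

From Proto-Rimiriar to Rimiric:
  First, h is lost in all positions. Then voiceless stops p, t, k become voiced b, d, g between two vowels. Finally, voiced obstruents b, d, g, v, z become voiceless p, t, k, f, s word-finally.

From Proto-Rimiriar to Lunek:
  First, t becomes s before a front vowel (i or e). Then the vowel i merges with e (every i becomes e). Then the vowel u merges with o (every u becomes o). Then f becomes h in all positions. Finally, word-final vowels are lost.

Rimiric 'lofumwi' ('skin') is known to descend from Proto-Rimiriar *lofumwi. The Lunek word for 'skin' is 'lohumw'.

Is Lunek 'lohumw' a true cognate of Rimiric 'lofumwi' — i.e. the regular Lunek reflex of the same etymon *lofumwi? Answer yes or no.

Derive the expected Lunek reflex of *lofumwi:
Lunek: *lofumwi > lofumwe > lofomwe > lohomwe > lohomw  (by vowel merger, vowel merger, unconditioned shift, apocope)
The regular Lunek reflex would be 'lohomw', but the attested form is 'lohumw'. The correspondence is irregular, so they are not cognates (the Lunek form has a different source).

no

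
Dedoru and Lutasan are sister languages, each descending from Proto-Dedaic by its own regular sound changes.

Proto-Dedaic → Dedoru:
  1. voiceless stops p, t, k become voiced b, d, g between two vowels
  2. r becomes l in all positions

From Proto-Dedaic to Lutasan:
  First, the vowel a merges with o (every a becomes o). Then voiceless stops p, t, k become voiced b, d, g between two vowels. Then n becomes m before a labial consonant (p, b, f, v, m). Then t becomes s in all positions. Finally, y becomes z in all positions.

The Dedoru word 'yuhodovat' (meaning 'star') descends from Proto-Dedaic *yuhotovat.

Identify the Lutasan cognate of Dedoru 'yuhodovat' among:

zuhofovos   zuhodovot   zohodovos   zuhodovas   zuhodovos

Lutasan: *yuhotovat
  yuhotovat → yuhotovot   [vowel merger]
  yuhotovot → yuhodovot   [intervocalic voicing]
  yuhodovot (rule 3 does not apply)
  yuhodovot → yuhodovos   [unconditioned shift]
  yuhodovos → zuhodovos   [unconditioned shift]
  giving Lutasan zuhodovos.

zuhodovos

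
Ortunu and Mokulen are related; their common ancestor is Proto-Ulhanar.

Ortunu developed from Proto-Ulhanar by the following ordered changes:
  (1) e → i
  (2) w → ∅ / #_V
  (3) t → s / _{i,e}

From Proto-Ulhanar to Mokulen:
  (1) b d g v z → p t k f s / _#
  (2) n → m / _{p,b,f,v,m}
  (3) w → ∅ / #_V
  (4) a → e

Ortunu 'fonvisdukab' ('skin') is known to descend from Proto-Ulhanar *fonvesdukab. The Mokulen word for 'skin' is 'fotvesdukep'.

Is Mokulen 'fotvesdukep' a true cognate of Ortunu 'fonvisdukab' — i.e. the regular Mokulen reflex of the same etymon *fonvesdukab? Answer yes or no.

no

Derive the expected Mokulen reflex of *fonvesdukab:
Mokulen: *fonvesdukab > fonvesdukap > fomvesdukap > fomvesdukep  (by final devoicing, nasal place assimilation, vowel merger)
The regular Mokulen reflex would be 'fomvesdukep', but the attested form is 'fotvesdukep'. The correspondence is irregular, so they are not cognates (the Mokulen form has a different source).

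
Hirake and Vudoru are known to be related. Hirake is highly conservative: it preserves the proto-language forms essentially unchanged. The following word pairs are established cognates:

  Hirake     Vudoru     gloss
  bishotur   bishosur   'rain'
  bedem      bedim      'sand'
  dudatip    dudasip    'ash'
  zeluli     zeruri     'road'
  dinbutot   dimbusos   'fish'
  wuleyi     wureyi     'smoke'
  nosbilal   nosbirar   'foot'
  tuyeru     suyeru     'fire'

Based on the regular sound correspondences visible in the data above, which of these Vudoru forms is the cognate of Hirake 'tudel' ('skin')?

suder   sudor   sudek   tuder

tuyeru ~ suyeru — Hirake t corresponds to Vudoru s word-initially before a back vowel.
nosbilal ~ nosbirar — Hirake l corresponds to Vudoru r word-finally.
Applying these to Hirake 'tudel':
  tudel → sudel   (t→s word-initially before a back vowel)
  sudel → suder   (l→r word-finally)
So the Vudoru cognate is 'suder'.

suder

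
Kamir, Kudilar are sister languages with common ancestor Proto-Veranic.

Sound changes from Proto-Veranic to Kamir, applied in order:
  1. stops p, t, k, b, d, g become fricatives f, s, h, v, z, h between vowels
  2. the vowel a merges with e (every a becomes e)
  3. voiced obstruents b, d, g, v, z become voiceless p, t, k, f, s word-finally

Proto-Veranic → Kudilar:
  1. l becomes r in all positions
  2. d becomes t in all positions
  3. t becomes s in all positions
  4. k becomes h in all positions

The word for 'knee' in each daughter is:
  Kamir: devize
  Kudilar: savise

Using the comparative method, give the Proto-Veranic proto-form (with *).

*davide

Position 1: Kamir has d, Kudilar has s. Kamir preserves d here (none of its changes turn any other segment into d), so the proto-segment is *d.
Position 2: Kamir has e, Kudilar has a. Kudilar preserves a here (none of its changes turn any other segment into a), so the proto-segment is *a.
Position 5: Kamir has z, Kudilar has s. Taking the neighbouring segments as reconstructed: Kamir z could go back to *d or *z; Kudilar s could go back to *t or *d or *s — the one source consistent with every daughter is *d.
Verify the candidate proto-form against each daughter:
Kamir: start from *davide.
  rule 1 (intervocalic lenition): davide → davize
  rule 2 (vowel merger): davize → devize
  rule 3: no change — devize
  ⇒ Kamir devize
Kudilar: start from *davide.
  rule 1: no change — davide
  rule 2 (unconditioned shift): davide → tavite
  rule 3 (unconditioned shift): tavite → savise
  rule 4: no change — savise
  ⇒ Kudilar savise
Only *davide yields all of Kamir devize, Kudilar savise.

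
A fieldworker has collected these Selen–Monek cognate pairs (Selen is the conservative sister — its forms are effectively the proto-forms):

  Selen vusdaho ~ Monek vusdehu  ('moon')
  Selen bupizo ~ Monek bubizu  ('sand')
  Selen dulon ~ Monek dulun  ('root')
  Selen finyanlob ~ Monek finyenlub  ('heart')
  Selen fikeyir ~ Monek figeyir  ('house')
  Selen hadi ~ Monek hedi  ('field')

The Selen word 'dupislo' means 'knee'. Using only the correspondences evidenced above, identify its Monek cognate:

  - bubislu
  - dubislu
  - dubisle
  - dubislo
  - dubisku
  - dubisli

bupizo ~ bubizu — Selen p corresponds to Monek b between vowels (before a front vowel).
vusdaho ~ vusdehu, bupizo ~ bubizu — Selen o corresponds to Monek u word-finally.
Applying these to Selen 'dupislo':
  dupislo → dubislo   (p→b between vowels (before a front vowel))
  dubislo → dubislu   (o→u word-finally)
So the Monek cognate is 'dubislu'.

dubislu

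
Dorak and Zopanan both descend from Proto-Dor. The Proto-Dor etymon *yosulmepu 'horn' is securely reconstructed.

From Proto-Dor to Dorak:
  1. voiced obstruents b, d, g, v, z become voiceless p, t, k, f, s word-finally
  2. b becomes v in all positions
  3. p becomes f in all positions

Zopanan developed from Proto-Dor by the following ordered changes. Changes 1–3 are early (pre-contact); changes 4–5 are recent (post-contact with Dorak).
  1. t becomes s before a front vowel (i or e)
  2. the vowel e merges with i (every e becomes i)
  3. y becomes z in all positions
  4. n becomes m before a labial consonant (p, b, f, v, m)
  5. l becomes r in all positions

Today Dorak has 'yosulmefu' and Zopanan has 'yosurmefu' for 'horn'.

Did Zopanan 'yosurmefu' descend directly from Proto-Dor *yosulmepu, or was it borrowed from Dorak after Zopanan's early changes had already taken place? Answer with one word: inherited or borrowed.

If inherited, *yosulmepu would pass through all of Zopanan's changes:
Zopanan: *yosulmepu
  yosulmepu (rule 1 does not apply)
  yosulmepu → yosulmipu   [vowel merger]
  yosulmipu → zosulmipu   [unconditioned shift]
  zosulmipu (rule 4 does not apply)
  zosulmipu → zosurmipu   [unconditioned shift]
  giving Zopanan zosurmipu.
If borrowed from Dorak 'yosulmefu' after the early changes, it would undergo only the recent ones:
  rule 4 (nasal place assimilation): no change (yosulmefu)
  rule 5 (unconditioned shift): yosulmefu → yosurmefu
  ⇒ as a loan: yosurmefu
Zopanan 'yosurmefu' matches the loan outcome 'yosurmefu', not the inherited 'zosurmipu' — it skipped the early Zopanan changes, so it was borrowed from Dorak.

borrowed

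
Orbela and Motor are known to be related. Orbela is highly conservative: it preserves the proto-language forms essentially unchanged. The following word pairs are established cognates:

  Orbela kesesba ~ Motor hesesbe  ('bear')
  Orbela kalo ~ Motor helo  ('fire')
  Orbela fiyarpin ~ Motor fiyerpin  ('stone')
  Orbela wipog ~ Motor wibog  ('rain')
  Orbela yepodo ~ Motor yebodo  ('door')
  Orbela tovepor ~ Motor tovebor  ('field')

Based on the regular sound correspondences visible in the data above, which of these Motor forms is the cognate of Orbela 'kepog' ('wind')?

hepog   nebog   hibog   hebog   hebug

hebog

kesesba ~ hesesbe — Orbela k corresponds to Motor h word-initially before a front vowel.
wipog ~ wibog, yepodo ~ yebodo — Orbela p corresponds to Motor b between vowels (before a back vowel).
Applying these to Orbela 'kepog':
  kepog → hepog   (k→h word-initially before a front vowel)
  hepog → hebog   (p→b between vowels (before a back vowel))
So the Motor cognate is 'hebog'.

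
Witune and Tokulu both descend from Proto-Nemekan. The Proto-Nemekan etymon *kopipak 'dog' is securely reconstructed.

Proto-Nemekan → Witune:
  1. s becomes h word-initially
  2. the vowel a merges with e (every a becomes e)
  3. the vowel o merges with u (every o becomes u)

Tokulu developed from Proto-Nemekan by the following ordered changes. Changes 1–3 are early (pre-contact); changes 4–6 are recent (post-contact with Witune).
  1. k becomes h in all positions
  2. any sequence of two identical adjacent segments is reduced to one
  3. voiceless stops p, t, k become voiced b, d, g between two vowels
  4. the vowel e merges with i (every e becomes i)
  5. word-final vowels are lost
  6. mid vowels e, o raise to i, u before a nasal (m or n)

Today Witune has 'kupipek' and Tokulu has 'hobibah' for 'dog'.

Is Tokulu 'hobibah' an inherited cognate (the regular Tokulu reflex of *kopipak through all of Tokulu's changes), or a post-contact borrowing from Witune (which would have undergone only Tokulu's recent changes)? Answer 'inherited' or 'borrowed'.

inherited

If inherited, *kopipak would pass through all of Tokulu's changes:
Tokulu: *kopipak > hopipah > hobibah  (by unconditioned shift, intervocalic voicing)
If borrowed from Witune 'kupipek' after the early changes, it would undergo only the recent ones:
  rule 4 (vowel merger): kupipek → kupipik
  rule 5 (apocope): no change (kupipik)
  rule 6 (pre-nasal raising): no change (kupipik)
  ⇒ as a loan: kupipik
Tokulu 'hobibah' matches the inherited outcome exactly, so it is an inherited cognate, not a loan.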